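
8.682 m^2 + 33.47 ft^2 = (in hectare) 0.001179. Check: 8.682 m^2 is already in m^2. 1 ft^2 = 0.09290304 m^2, so 33.47 ft^2 = 33.47 * 0.09290304 = 3.1094647 m^2. Sum: 8.682 + 3.1094647 = 11.791465 m^2. 1 hectare = 10000 m^2, so 11.791465 m^2 = 11.791465 / 10000 = 0.0011791465 hectare ≈ 0.001179 hectare (4 s.f.).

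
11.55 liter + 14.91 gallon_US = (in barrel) 1 liter = 0.001 m^3, so 11.55 liter = 11.55 * 0.001 = 0.01155 m^3. 1 gallon_US = 0.0037854118 m^3, so 14.91 gallon_US = 14.91 * 0.0037854118 = 0.05644049 m^3. Sum: 0.01155 + 0.05644049 = 0.06799049 m^3. 1 barrel = 0.15898729 m^3, so 0.06799049 m^3 = 0.06799049 / 0.15898729 = 0.42764731 barrel ≈ 0.4276 barrel (4 s.f.). Final answer: 0.4276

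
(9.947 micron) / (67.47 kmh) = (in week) 1 micron = 1e-06 m, so 9.947 micron = 9.947 * 1e-06 = 9.947e-06 m. 1 kmh = 0.27777778 m/s, so 67.47 kmh = 67.47 * 0.27777778 = 18.741667 m/s. Combine: 9.947e-06 m / 18.741667 m/s = 5.3074255e-07 s. 1 week = 604800 s, so 5.3074255e-07 s = 5.3074255e-07 / 604800 = 8.7755052e-13 week ≈ 8.776e-13 week (4 s.f.). Final answer: 8.776e-13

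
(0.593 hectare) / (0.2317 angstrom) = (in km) 1 hectare = 10000 m^2, so 0.593 hectare = 0.593 * 10000 = 5930 m^2. 1 angstrom = 1e-10 m, so 0.2317 angstrom = 0.2317 * 1e-10 = 2.317e-11 m. Combine: 5930 m^2 / 2.317e-11 m = 2.559344e+14 m. 1 km = 1000 m, so 2.559344e+14 m = 2.559344e+14 / 1000 = 2.559344e+11 km ≈ 2.559e+11 km (4 s.f.). Final answer: 2.559e+11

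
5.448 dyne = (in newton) 1 dyne = 1e-05 N, so 5.448 dyne = 5.448 * 1e-05 = 5.448e-05 N. 5.448e-05 N = 5.448e-05 newton. Final answer: 5.448e-05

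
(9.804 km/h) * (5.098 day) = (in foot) 1 km/h = 0.27777778 m/s, so 9.804 km/h = 9.804 * 0.27777778 = 2.7233333 m/s. 1 day = 86400 s, so 5.098 day = 5.098 * 86400 = 440467.2 s. Combine: 2.7233333 m/s * 440467.2 s = 1199539 m. 1 foot = 0.3048 m, so 1199539 m = 1199539 / 0.3048 = 3935495.4 foot ≈ 3.935e+06 foot (4 s.f.). Final answer: 3.935e+06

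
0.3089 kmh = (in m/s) 1 kmh = 0.27777778 m/s, so 0.3089 kmh = 0.3089 * 0.27777778 = 0.085805556 m/s. Result: 0.085805556 m/s ≈ 0.08581 m/s (4 s.f.). Final answer: 0.08581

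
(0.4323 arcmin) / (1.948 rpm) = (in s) 0.0006164. Check: 1 arcmin = 0.00029088821 rad, so 0.4323 arcmin = 0.4323 * 0.00029088821 = 0.00012575097 rad. 1 rpm = 0.10471976 rad/s, so 1.948 rpm = 1.948 * 0.10471976 = 0.20399408 rad/s. Combine: 0.00012575097 rad / 0.20399408 rad/s = 0.00061644422 s. Result: 0.00061644422 s ≈ 0.0006164 s (4 s.f.).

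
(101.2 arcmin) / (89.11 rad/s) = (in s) 0.0003304. Check: 1 arcmin = 0.00029088821 rad, so 101.2 arcmin = 101.2 * 0.00029088821 = 0.029437887 rad. 89.11 rad/s is already in rad/s. Combine: 0.029437887 rad / 89.11 rad/s = 0.00033035447 s. Result: 0.00033035447 s ≈ 0.0003304 s (4 s.f.).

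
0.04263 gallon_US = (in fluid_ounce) 1 gallon_US = 0.0037854118 m^3, so 0.04263 gallon_US = 0.04263 * 0.0037854118 = 0.0001613721 m^3. 1 fluid_ounce = 2.957353e-05 m^3, so 0.0001613721 m^3 = 0.0001613721 / 2.957353e-05 = 5.45664 fluid_ounce ≈ 5.457 fluid_ounce (4 s.f.). Final answer: 5.457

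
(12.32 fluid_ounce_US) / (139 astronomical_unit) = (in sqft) 1.886e-16. Check: 1 fluid_ounce_US = 2.957353e-05 m^3, so 12.32 fluid_ounce_US = 12.32 * 2.957353e-05 = 0.00036434588 m^3. 1 astronomical_unit = 1.4959787e+11 m, so 139 astronomical_unit = 139 * 1.4959787e+11 = 2.0794104e+13 m. Combine: 0.00036434588 m^3 / 2.0794104e+13 m = 1.7521596e-17 m^2. 1 sqft = 0.09290304 m^2, so 1.7521596e-17 m^2 = 1.7521596e-17 / 0.09290304 = 1.8860089e-16 sqft ≈ 1.886e-16 sqft (4 s.f.).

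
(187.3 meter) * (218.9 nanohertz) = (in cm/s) 0.0041. Check: 187.3 meter = 187.3 m. 1 nanohertz = 1e-09 Hz, so 218.9 nanohertz = 218.9 * 1e-09 = 2.189e-07 Hz. Combine: 187.3 m * 2.189e-07 Hz = 4.099997e-05 m/s. 1 cm/s = 0.01 m/s, so 4.099997e-05 m/s = 4.099997e-05 / 0.01 = 0.004099997 cm/s ≈ 0.0041 cm/s (4 s.f.).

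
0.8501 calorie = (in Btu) 1 calorie = 4.184 J, so 0.8501 calorie = 0.8501 * 4.184 = 3.5568184 J. 1 Btu = 1055.0559 J, so 3.5568184 J = 3.5568184 / 1055.0559 = 0.0033712134 Btu ≈ 0.003371 Btu (4 s.f.). Final answer: 0.003371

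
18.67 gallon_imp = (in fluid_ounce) 2870. Check: 1 gallon_imp = 0.00454609 m^3, so 18.67 gallon_imp = 18.67 * 0.00454609 = 0.0848755 m^3. 1 fluid_ounce = 2.957353e-05 m^3, so 0.0848755 m^3 = 0.0848755 / 2.957353e-05 = 2869.9821 fluid_ounce ≈ 2870 fluid_ounce (4 s.f.).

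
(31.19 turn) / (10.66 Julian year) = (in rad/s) 1 turn = 6.2831853 rad, so 31.19 turn = 31.19 * 6.2831853 = 195.97255 rad. 1 Julian year = 31557600 s, so 10.66 Julian year = 10.66 * 31557600 = 3.3640402e+08 s. Combine: 195.97255 rad / 3.3640402e+08 s = 5.8255116e-07 rad/s. Result: 5.8255116e-07 rad/s ≈ 5.826e-07 rad/s (4 s.f.). Final answer: 5.826e-07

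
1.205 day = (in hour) 28.92. Check: 1 day = 86400 s, so 1.205 day = 1.205 * 86400 = 104112 s. 1 hour = 3600 s, so 104112 s = 104112 / 3600 = 28.92 hour.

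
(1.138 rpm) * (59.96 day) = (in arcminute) 1 rpm = 0.10471976 rad/s, so 1.138 rpm = 1.138 * 0.10471976 = 0.11917108 rad/s. 1 day = 86400 s, so 59.96 day = 59.96 * 86400 = 5180544 s. Combine: 0.11917108 rad/s * 5180544 s = 617371.03 rad. 1 arcminute = 0.00029088821 rad, so 617371.03 rad = 617371.03 / 0.00029088821 = 2.1223653e+09 arcminute ≈ 2.122e+09 arcminute (4 s.f.). Final answer: 2.122e+09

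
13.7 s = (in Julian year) 1 Julian year = 31557600 s, so 13.7 s = 13.7 / 31557600 = 4.341268e-07 Julian year ≈ 4.341e-07 Julian year (4 s.f.). Final answer: 4.341e-07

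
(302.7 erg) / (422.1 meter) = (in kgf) 7.313e-09. Check: 1 erg = 1e-07 J, so 302.7 erg = 302.7 * 1e-07 = 3.027e-05 J. 422.1 meter = 422.1 m. Combine: 3.027e-05 J / 422.1 m = 7.1712864e-08 N. 1 kgf = 9.80665 N, so 7.1712864e-08 N = 7.1712864e-08 / 9.80665 = 7.312677e-09 kgf ≈ 7.313e-09 kgf (4 s.f.).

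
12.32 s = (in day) 0.0001426. Check: 1 day = 86400 s, so 12.32 s = 12.32 / 86400 = 0.00014259259 day ≈ 0.0001426 day (4 s.f.).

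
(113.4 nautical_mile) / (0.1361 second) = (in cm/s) 1 nautical_mile = 1852 m, so 113.4 nautical_mile = 113.4 * 1852 = 210016.8 m. 0.1361 second = 0.1361 s. Combine: 210016.8 m / 0.1361 s = 1543106.5 m/s. 1 cm/s = 0.01 m/s, so 1543106.5 m/s = 1543106.5 / 0.01 = 1.5431065e+08 cm/s ≈ 1.543e+08 cm/s (4 s.f.). Final answer: 1.543e+08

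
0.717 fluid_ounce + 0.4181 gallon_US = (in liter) 1.604. Check: 1 fluid_ounce = 2.957353e-05 m^3, so 0.717 fluid_ounce = 0.717 * 2.957353e-05 = 2.1204221e-05 m^3. 1 gallon_US = 0.0037854118 m^3, so 0.4181 gallon_US = 0.4181 * 0.0037854118 = 0.0015826807 m^3. Sum: 2.1204221e-05 + 0.0015826807 = 0.0016038849 m^3. 1 liter = 0.001 m^3, so 0.0016038849 m^3 = 0.0016038849 / 0.001 = 1.6038849 liter ≈ 1.604 liter (4 s.f.).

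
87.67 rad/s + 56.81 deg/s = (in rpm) 87.67 rad/s is already in rad/s. 1 deg/s = 0.017453293 rad/s, so 56.81 deg/s = 56.81 * 0.017453293 = 0.99152155 rad/s. Sum: 87.67 + 0.99152155 = 88.661522 rad/s. 1 rpm = 0.10471976 rad/s, so 88.661522 rad/s = 88.661522 / 0.10471976 = 846.65516 rpm ≈ 846.7 rpm (4 s.f.). Final answer: 846.7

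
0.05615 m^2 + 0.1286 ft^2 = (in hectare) 6.81e-06. Check: 0.05615 m^2 is already in m^2. 1 ft^2 = 0.09290304 m^2, so 0.1286 ft^2 = 0.1286 * 0.09290304 = 0.011947331 m^2. Sum: 0.05615 + 0.011947331 = 0.068097331 m^2. 1 hectare = 10000 m^2, so 0.068097331 m^2 = 0.068097331 / 10000 = 6.8097331e-06 hectare ≈ 6.81e-06 hectare (4 s.f.).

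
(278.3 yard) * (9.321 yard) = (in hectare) 1 yard = 0.9144 m, so 278.3 yard = 278.3 * 0.9144 = 254.47752 m. 1 yard = 0.9144 m, so 9.321 yard = 9.321 * 0.9144 = 8.5231224 m. Combine: 254.47752 m * 8.5231224 m = 2168.9431 m^2. 1 hectare = 10000 m^2, so 2168.9431 m^2 = 2168.9431 / 10000 = 0.21689431 hectare ≈ 0.2169 hectare (4 s.f.). Final answer: 0.2169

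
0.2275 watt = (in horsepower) 0.2275 watt = 0.2275 W. 1 horsepower = 745.69987 W, so 0.2275 W = 0.2275 / 745.69987 = 0.00030508253 horsepower ≈ 0.0003051 horsepower (4 s.f.). Final answer: 0.0003051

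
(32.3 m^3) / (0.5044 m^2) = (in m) 32.3 m^3 is already in m^3. 0.5044 m^2 is already in m^2. Combine: 32.3 m^3 / 0.5044 m^2 = 64.036479 m. Result: 64.036479 m ≈ 64.04 m (4 s.f.). Final answer: 64.04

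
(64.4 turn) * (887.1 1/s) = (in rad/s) 1 turn = 6.2831853 rad, so 64.4 turn = 64.4 * 6.2831853 = 404.63713 rad. 887.1 1/s = 887.1 Hz. Combine: 404.63713 rad * 887.1 Hz = 358953.6 rad/s. Result: 358953.6 rad/s ≈ 3.59e+05 rad/s (4 s.f.). Final answer: 3.59e+05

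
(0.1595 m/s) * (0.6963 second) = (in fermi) 1.111e+14. Check: 0.1595 m/s is already in m/s. 0.6963 second = 0.6963 s. Combine: 0.1595 m/s * 0.6963 s = 0.11105985 m. 1 fermi = 1e-15 m, so 0.11105985 m = 0.11105985 / 1e-15 = 1.1105985e+14 fermi ≈ 1.111e+14 fermi (4 s.f.).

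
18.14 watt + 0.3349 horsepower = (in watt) 267.9. Check: 18.14 watt = 18.14 W. 1 horsepower = 745.69987 W, so 0.3349 horsepower = 0.3349 * 745.69987 = 249.73489 W. Sum: 18.14 + 249.73489 = 267.87489 W. 267.87489 W = 267.87489 watt ≈ 267.9 watt (4 s.f.).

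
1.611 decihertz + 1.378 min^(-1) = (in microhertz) 1 decihertz = 0.1 Hz, so 1.611 decihertz = 1.611 * 0.1 = 0.1611 Hz. 1 min^(-1) = 0.016666667 Hz, so 1.378 min^(-1) = 1.378 * 0.016666667 = 0.022966667 Hz. Sum: 0.1611 + 0.022966667 = 0.18406667 Hz. 1 microhertz = 1e-06 Hz, so 0.18406667 Hz = 0.18406667 / 1e-06 = 184066.67 microhertz ≈ 1.841e+05 microhertz (4 s.f.). Final answer: 1.841e+05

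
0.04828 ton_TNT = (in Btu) 1 ton_TNT = 4.184e+09 J, so 0.04828 ton_TNT = 0.04828 * 4.184e+09 = 2.0200352e+08 J. 1 Btu = 1055.0559 J, so 2.0200352e+08 J = 2.0200352e+08 / 1055.0559 = 191462.39 Btu ≈ 1.915e+05 Btu (4 s.f.). Final answer: 1.915e+05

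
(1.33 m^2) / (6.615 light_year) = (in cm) 1.33 m^2 is already in m^2. 1 light_year = 9.4607305e+15 m, so 6.615 light_year = 6.615 * 9.4607305e+15 = 6.2582732e+16 m. Combine: 1.33 m^2 / 6.2582732e+16 m = 2.1251869e-17 m. 1 cm = 0.01 m, so 2.1251869e-17 m = 2.1251869e-17 / 0.01 = 2.1251869e-15 cm ≈ 2.125e-15 cm (4 s.f.). Final answer: 2.125e-15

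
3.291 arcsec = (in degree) 0.0009142. Check: 1 arcsec = 4.8481368e-06 rad, so 3.291 arcsec = 3.291 * 4.8481368e-06 = 1.5955218e-05 rad. 1 degree = 0.017453293 rad, so 1.5955218e-05 rad = 1.5955218e-05 / 0.017453293 = 0.00091416667 degree ≈ 0.0009142 degree (4 s.f.).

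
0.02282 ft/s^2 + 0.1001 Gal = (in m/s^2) 1 ft/s^2 = 0.3048 m/s^2, so 0.02282 ft/s^2 = 0.02282 * 0.3048 = 0.006955536 m/s^2. 1 Gal = 0.01 m/s^2, so 0.1001 Gal = 0.1001 * 0.01 = 0.001001 m/s^2. Sum: 0.006955536 + 0.001001 = 0.007956536 m/s^2. Result: 0.007956536 m/s^2 ≈ 0.007957 m/s^2 (4 s.f.). Final answer: 0.007957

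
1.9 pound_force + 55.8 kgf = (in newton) 555.7. Check: 1 pound_force = 4.4482216 N, so 1.9 pound_force = 1.9 * 4.4482216 = 8.4516211 N. 1 kgf = 9.80665 N, so 55.8 kgf = 55.8 * 9.80665 = 547.21107 N. Sum: 8.4516211 + 547.21107 = 555.66269 N. 555.66269 N = 555.66269 newton ≈ 555.7 newton (4 s.f.).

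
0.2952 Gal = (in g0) 0.000301. Check: 1 Gal = 0.01 m/s^2, so 0.2952 Gal = 0.2952 * 0.01 = 0.002952 m/s^2. 1 g0 = 9.80665 m/s^2, so 0.002952 m/s^2 = 0.002952 / 9.80665 = 0.00030102023 g0 ≈ 0.000301 g0 (4 s.f.).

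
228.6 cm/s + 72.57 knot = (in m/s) 39.62. Check: 1 cm/s = 0.01 m/s, so 228.6 cm/s = 228.6 * 0.01 = 2.286 m/s. 1 knot = 0.51444444 m/s, so 72.57 knot = 72.57 * 0.51444444 = 37.333233 m/s. Sum: 2.286 + 37.333233 = 39.619233 m/s. Result: 39.619233 m/s ≈ 39.62 m/s (4 s.f.).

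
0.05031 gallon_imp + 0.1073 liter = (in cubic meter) 1 gallon_imp = 0.00454609 m^3, so 0.05031 gallon_imp = 0.05031 * 0.00454609 = 0.00022871379 m^3. 1 liter = 0.001 m^3, so 0.1073 liter = 0.1073 * 0.001 = 0.0001073 m^3. Sum: 0.00022871379 + 0.0001073 = 0.00033601379 m^3. 0.00033601379 m^3 = 0.00033601379 cubic meter ≈ 0.000336 cubic meter (4 s.f.). Final answer: 0.000336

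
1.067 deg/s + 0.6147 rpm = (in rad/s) 0.08299. Check: 1 deg/s = 0.017453293 rad/s, so 1.067 deg/s = 1.067 * 0.017453293 = 0.018622663 rad/s. 1 rpm = 0.10471976 rad/s, so 0.6147 rpm = 0.6147 * 0.10471976 = 0.064371233 rad/s. Sum: 0.018622663 + 0.064371233 = 0.082993897 rad/s. Result: 0.082993897 rad/s ≈ 0.08299 rad/s (4 s.f.).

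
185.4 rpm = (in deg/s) 1112. Check: 1 rpm = 0.10471976 rad/s, so 185.4 rpm = 185.4 * 0.10471976 = 19.415043 rad/s. 1 deg/s = 0.017453293 rad/s, so 19.415043 rad/s = 19.415043 / 0.017453293 = 1112.4 deg/s ≈ 1112 deg/s (4 s.f.).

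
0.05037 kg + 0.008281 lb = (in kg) 0.05413. Check: 0.05037 kg is already in kg. 1 lb = 0.45359237 kg, so 0.008281 lb = 0.008281 * 0.45359237 = 0.0037561984 kg. Sum: 0.05037 + 0.0037561984 = 0.054126198 kg. Result: 0.054126198 kg ≈ 0.05413 kg (4 s.f.).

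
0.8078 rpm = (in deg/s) 4.847. Check: 1 rpm = 0.10471976 rad/s, so 0.8078 rpm = 0.8078 * 0.10471976 = 0.084592618 rad/s. 1 deg/s = 0.017453293 rad/s, so 0.084592618 rad/s = 0.084592618 / 0.017453293 = 4.8468 deg/s ≈ 4.847 deg/s (4 s.f.).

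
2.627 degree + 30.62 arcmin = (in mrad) 1 degree = 0.017453293 rad, so 2.627 degree = 2.627 * 0.017453293 = 0.045849799 rad. 1 arcmin = 0.00029088821 rad, so 30.62 arcmin = 30.62 * 0.00029088821 = 0.0089069969 rad. Sum: 0.045849799 + 0.0089069969 = 0.054756796 rad. 1 mrad = 0.001 rad, so 0.054756796 rad = 0.054756796 / 0.001 = 54.756796 mrad ≈ 54.76 mrad (4 s.f.). Final answer: 54.76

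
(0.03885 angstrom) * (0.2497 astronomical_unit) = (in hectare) 1 angstrom = 1e-10 m, so 0.03885 angstrom = 0.03885 * 1e-10 = 3.885e-12 m. 1 astronomical_unit = 1.4959787e+11 m, so 0.2497 astronomical_unit = 0.2497 * 1.4959787e+11 = 3.7354588e+10 m. Combine: 3.885e-12 m * 3.7354588e+10 m = 0.14512258 m^2. 1 hectare = 10000 m^2, so 0.14512258 m^2 = 0.14512258 / 10000 = 1.4512258e-05 hectare ≈ 1.451e-05 hectare (4 s.f.). Final answer: 1.451e-05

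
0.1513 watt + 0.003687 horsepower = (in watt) 0.1513 watt = 0.1513 W. 1 horsepower = 745.69987 W, so 0.003687 horsepower = 0.003687 * 745.69987 = 2.7493954 W. Sum: 0.1513 + 2.7493954 = 2.9006954 W. 2.9006954 W = 2.9006954 watt ≈ 2.901 watt (4 s.f.). Final answer: 2.901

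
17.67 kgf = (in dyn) 1 kgf = 9.80665 N, so 17.67 kgf = 17.67 * 9.80665 = 173.28351 N. 1 dyn = 1e-05 N, so 173.28351 N = 173.28351 / 1e-05 = 17328351 dyn ≈ 1.733e+07 dyn (4 s.f.). Final answer: 1.733e+07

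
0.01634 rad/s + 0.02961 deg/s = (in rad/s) 0.01634 rad/s is already in rad/s. 1 deg/s = 0.017453293 rad/s, so 0.02961 deg/s = 0.02961 * 0.017453293 = 0.00051679199 rad/s. Sum: 0.01634 + 0.00051679199 = 0.016856792 rad/s. Result: 0.016856792 rad/s ≈ 0.01686 rad/s (4 s.f.). Final answer: 0.01686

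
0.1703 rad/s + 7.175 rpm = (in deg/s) 0.1703 rad/s is already in rad/s. 1 rpm = 0.10471976 rad/s, so 7.175 rpm = 7.175 * 0.10471976 = 0.75136424 rad/s. Sum: 0.1703 + 0.75136424 = 0.92166424 rad/s. 1 deg/s = 0.017453293 rad/s, so 0.92166424 rad/s = 0.92166424 / 0.017453293 = 52.807471 deg/s ≈ 52.81 deg/s (4 s.f.). Final answer: 52.81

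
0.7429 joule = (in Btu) 0.7429 joule = 0.7429 J. 1 Btu = 1055.0559 J, so 0.7429 J = 0.7429 / 1055.0559 = 0.00070413334 Btu ≈ 0.0007041 Btu (4 s.f.). Final answer: 0.0007041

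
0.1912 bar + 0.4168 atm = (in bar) 0.6135. Check: 1 bar = 100000 Pa, so 0.1912 bar = 0.1912 * 100000 = 19120 Pa. 1 atm = 101325 Pa, so 0.4168 atm = 0.4168 * 101325 = 42232.26 Pa. Sum: 19120 + 42232.26 = 61352.26 Pa. 1 bar = 100000 Pa, so 61352.26 Pa = 61352.26 / 100000 = 0.6135226 bar ≈ 0.6135 bar (4 s.f.).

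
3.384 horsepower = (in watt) 2523. Check: 1 horsepower = 745.69987 W, so 3.384 horsepower = 3.384 * 745.69987 = 2523.4484 W. 2523.4484 W = 2523.4484 watt ≈ 2523 watt (4 s.f.).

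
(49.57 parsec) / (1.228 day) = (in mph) 1 parsec = 3.0856776e+16 m, so 49.57 parsec = 49.57 * 3.0856776e+16 = 1.5295704e+18 m. 1 day = 86400 s, so 1.228 day = 1.228 * 86400 = 106099.2 s. Combine: 1.5295704e+18 m / 106099.2 s = 1.4416418e+13 m/s. 1 mph = 0.44704 m/s, so 1.4416418e+13 m/s = 1.4416418e+13 / 0.44704 = 3.2248608e+13 mph ≈ 3.225e+13 mph (4 s.f.). Final answer: 3.225e+13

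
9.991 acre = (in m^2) 4.043e+04. Check: 1 acre = 4046.8564 m^2, so 9.991 acre = 9.991 * 4046.8564 = 40432.143 m^2. Result: 40432.143 m^2 ≈ 4.043e+04 m^2 (4 s.f.).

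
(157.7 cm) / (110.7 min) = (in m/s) 0.0002374. Check: 1 cm = 0.01 m, so 157.7 cm = 157.7 * 0.01 = 1.577 m. 1 min = 60 s, so 110.7 min = 110.7 * 60 = 6642 s. Combine: 1.577 m / 6642 s = 0.00023742849 m/s. Result: 0.00023742849 m/s ≈ 0.0002374 m/s (4 s.f.).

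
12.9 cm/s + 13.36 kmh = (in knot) 1 cm/s = 0.01 m/s, so 12.9 cm/s = 12.9 * 0.01 = 0.129 m/s. 1 kmh = 0.27777778 m/s, so 13.36 kmh = 13.36 * 0.27777778 = 3.7111111 m/s. Sum: 0.129 + 3.7111111 = 3.8401111 m/s. 1 knot = 0.51444444 m/s, so 3.8401111 m/s = 3.8401111 / 0.51444444 = 7.4645788 knot ≈ 7.465 knot (4 s.f.). Final answer: 7.465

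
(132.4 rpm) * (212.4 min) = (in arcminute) 6.074e+08. Check: 1 rpm = 0.10471976 rad/s, so 132.4 rpm = 132.4 * 0.10471976 = 13.864896 rad/s. 1 min = 60 s, so 212.4 min = 212.4 * 60 = 12744 s. Combine: 13.864896 rad/s * 12744 s = 176694.23 rad. 1 arcminute = 0.00029088821 rad, so 176694.23 rad = 176694.23 / 0.00029088821 = 6.0743002e+08 arcminute ≈ 6.074e+08 arcminute (4 s.f.).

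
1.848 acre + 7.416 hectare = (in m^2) 8.164e+04. Check: 1 acre = 4046.8564 m^2, so 1.848 acre = 1.848 * 4046.8564 = 7478.5907 m^2. 1 hectare = 10000 m^2, so 7.416 hectare = 7.416 * 10000 = 74160 m^2. Sum: 7478.5907 + 74160 = 81638.591 m^2. Result: 81638.591 m^2 ≈ 8.164e+04 m^2 (4 s.f.).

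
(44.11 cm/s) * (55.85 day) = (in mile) 1323. Check: 1 cm/s = 0.01 m/s, so 44.11 cm/s = 44.11 * 0.01 = 0.4411 m/s. 1 day = 86400 s, so 55.85 day = 55.85 * 86400 = 4825440 s. Combine: 0.4411 m/s * 4825440 s = 2128501.6 m. 1 mile = 1609.344 m, so 2128501.6 m = 2128501.6 / 1609.344 = 1322.5896 mile ≈ 1323 mile (4 s.f.).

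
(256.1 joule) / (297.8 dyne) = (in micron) 8.6e+10. Check: 256.1 joule = 256.1 J. 1 dyne = 1e-05 N, so 297.8 dyne = 297.8 * 1e-05 = 0.002978 N. Combine: 256.1 J / 0.002978 N = 85997.314 m. 1 micron = 1e-06 m, so 85997.314 m = 85997.314 / 1e-06 = 8.5997314e+10 micron ≈ 8.6e+10 micron (4 s.f.).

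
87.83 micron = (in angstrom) 1 micron = 1e-06 m, so 87.83 micron = 87.83 * 1e-06 = 8.783e-05 m. 1 angstrom = 1e-10 m, so 8.783e-05 m = 8.783e-05 / 1e-10 = 878300 angstrom ≈ 8.783e+05 angstrom (4 s.f.). Final answer: 8.783e+05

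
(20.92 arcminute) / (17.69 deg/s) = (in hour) 1 arcminute = 0.00029088821 rad, so 20.92 arcminute = 20.92 * 0.00029088821 = 0.0060853813 rad. 1 deg/s = 0.017453293 rad/s, so 17.69 deg/s = 17.69 * 0.017453293 = 0.30874874 rad/s. Combine: 0.0060853813 rad / 0.30874874 rad/s = 0.019709817 s. 1 hour = 3600 s, so 0.019709817 s = 0.019709817 / 3600 = 5.4749492e-06 hour ≈ 5.475e-06 hour (4 s.f.). Final answer: 5.475e-06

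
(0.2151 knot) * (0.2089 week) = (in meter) 1 knot = 0.51444444 m/s, so 0.2151 knot = 0.2151 * 0.51444444 = 0.110657 m/s. 1 week = 604800 s, so 0.2089 week = 0.2089 * 604800 = 126342.72 s. Combine: 0.110657 m/s * 126342.72 s = 13980.706 m. 13980.706 m = 13980.706 meter ≈ 1.398e+04 meter (4 s.f.). Final answer: 1.398e+04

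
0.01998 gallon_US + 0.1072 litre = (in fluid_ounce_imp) 1 gallon_US = 0.0037854118 m^3, so 0.01998 gallon_US = 0.01998 * 0.0037854118 = 7.5632527e-05 m^3. 1 litre = 0.001 m^3, so 0.1072 litre = 0.1072 * 0.001 = 0.0001072 m^3. Sum: 7.5632527e-05 + 0.0001072 = 0.00018283253 m^3. 1 fluid_ounce_imp = 2.8413063e-05 m^3, so 0.00018283253 m^3 = 0.00018283253 / 2.8413063e-05 = 6.4348054 fluid_ounce_imp ≈ 6.435 fluid_ounce_imp (4 s.f.). Final answer: 6.435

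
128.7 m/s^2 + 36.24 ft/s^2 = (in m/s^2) 128.7 m/s^2 is already in m/s^2. 1 ft/s^2 = 0.3048 m/s^2, so 36.24 ft/s^2 = 36.24 * 0.3048 = 11.045952 m/s^2. Sum: 128.7 + 11.045952 = 139.74595 m/s^2. Result: 139.74595 m/s^2 ≈ 139.7 m/s^2 (4 s.f.). Final answer: 139.7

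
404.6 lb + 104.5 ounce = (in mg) 1 lb = 0.45359237 kg, so 404.6 lb = 404.6 * 0.45359237 = 183.52347 kg. 1 ounce = 0.028349523 kg, so 104.5 ounce = 104.5 * 0.028349523 = 2.9625252 kg. Sum: 183.52347 + 2.9625252 = 186.486 kg. 1 mg = 1e-06 kg, so 186.486 kg = 186.486 / 1e-06 = 1.86486e+08 mg ≈ 1.865e+08 mg (4 s.f.). Final answer: 1.865e+08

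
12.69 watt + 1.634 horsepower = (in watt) 12.69 watt = 12.69 W. 1 horsepower = 745.69987 W, so 1.634 horsepower = 1.634 * 745.69987 = 1218.4736 W. Sum: 12.69 + 1218.4736 = 1231.1636 W. 1231.1636 W = 1231.1636 watt ≈ 1231 watt (4 s.f.). Final answer: 1231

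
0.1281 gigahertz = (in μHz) 1.281e+14. Check: 1 gigahertz = 1e+09 Hz, so 0.1281 gigahertz = 0.1281 * 1e+09 = 1.281e+08 Hz. 1 μHz = 1e-06 Hz, so 1.281e+08 Hz = 1.281e+08 / 1e-06 = 1.281e+14 μHz.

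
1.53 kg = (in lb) 1 lb = 0.45359237 kg, so 1.53 kg = 1.53 / 0.45359237 = 3.3730726 lb ≈ 3.373 lb (4 s.f.). Final answer: 3.373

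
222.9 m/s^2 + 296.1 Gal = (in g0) 222.9 m/s^2 is already in m/s^2. 1 Gal = 0.01 m/s^2, so 296.1 Gal = 296.1 * 0.01 = 2.961 m/s^2. Sum: 222.9 + 2.961 = 225.861 m/s^2. 1 g0 = 9.80665 m/s^2, so 225.861 m/s^2 = 225.861 / 9.80665 = 23.031412 g0 ≈ 23.03 g0 (4 s.f.). Final answer: 23.03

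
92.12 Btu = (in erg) 1 Btu = 1055.0559 J, so 92.12 Btu = 92.12 * 1055.0559 = 97191.745 J. 1 erg = 1e-07 J, so 97191.745 J = 97191.745 / 1e-07 = 9.7191745e+11 erg ≈ 9.719e+11 erg (4 s.f.). Final answer: 9.719e+11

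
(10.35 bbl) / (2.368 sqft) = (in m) 1 bbl = 0.15898729 m^3, so 10.35 bbl = 10.35 * 0.15898729 = 1.6455185 m^3. 1 sqft = 0.09290304 m^2, so 2.368 sqft = 2.368 * 0.09290304 = 0.2199944 m^2. Combine: 1.6455185 m^3 / 0.2199944 m^2 = 7.47982 m. Result: 7.47982 m ≈ 7.48 m (4 s.f.). Final answer: 7.48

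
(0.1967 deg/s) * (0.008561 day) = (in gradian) 1 deg/s = 0.017453293 rad/s, so 0.1967 deg/s = 0.1967 * 0.017453293 = 0.0034330626 rad/s. 1 day = 86400 s, so 0.008561 day = 0.008561 * 86400 = 739.6704 s. Combine: 0.0034330626 rad/s * 739.6704 s = 2.5393348 rad. 1 gradian = 0.015707963 rad, so 2.5393348 rad = 2.5393348 / 0.015707963 = 161.65908 gradian ≈ 161.7 gradian (4 s.f.). Final answer: 161.7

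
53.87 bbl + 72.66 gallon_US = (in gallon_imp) 1 bbl = 0.15898729 m^3, so 53.87 bbl = 53.87 * 0.15898729 = 8.5646456 m^3. 1 gallon_US = 0.0037854118 m^3, so 72.66 gallon_US = 72.66 * 0.0037854118 = 0.27504802 m^3. Sum: 8.5646456 + 0.27504802 = 8.8396936 m^3. 1 gallon_imp = 0.00454609 m^3, so 8.8396936 m^3 = 8.8396936 / 0.00454609 = 1944.4608 gallon_imp ≈ 1944 gallon_imp (4 s.f.). Final answer: 1944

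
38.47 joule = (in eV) 2.401e+20. Check: 38.47 joule = 38.47 J. 1 eV = 1.6021766e-19 J, so 38.47 J = 38.47 / 1.6021766e-19 = 2.4011085e+20 eV ≈ 2.401e+20 eV (4 s.f.).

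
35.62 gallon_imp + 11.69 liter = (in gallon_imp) 38.19. Check: 1 gallon_imp = 0.00454609 m^3, so 35.62 gallon_imp = 35.62 * 0.00454609 = 0.16193173 m^3. 1 liter = 0.001 m^3, so 11.69 liter = 11.69 * 0.001 = 0.01169 m^3. Sum: 0.16193173 + 0.01169 = 0.17362173 m^3. 1 gallon_imp = 0.00454609 m^3, so 0.17362173 m^3 = 0.17362173 / 0.00454609 = 38.191441 gallon_imp ≈ 38.19 gallon_imp (4 s.f.).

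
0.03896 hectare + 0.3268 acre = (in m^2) 1 hectare = 10000 m^2, so 0.03896 hectare = 0.03896 * 10000 = 389.6 m^2. 1 acre = 4046.8564 m^2, so 0.3268 acre = 0.3268 * 4046.8564 = 1322.5127 m^2. Sum: 389.6 + 1322.5127 = 1712.1127 m^2. Result: 1712.1127 m^2 ≈ 1712 m^2 (4 s.f.). Final answer: 1712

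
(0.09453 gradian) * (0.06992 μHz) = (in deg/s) 5.949e-09. Check: 1 gradian = 0.015707963 rad, so 0.09453 gradian = 0.09453 * 0.015707963 = 0.0014848738 rad. 1 μHz = 1e-06 Hz, so 0.06992 μHz = 0.06992 * 1e-06 = 6.992e-08 Hz. Combine: 0.0014848738 rad * 6.992e-08 Hz = 1.0382237e-10 rad/s. 1 deg/s = 0.017453293 rad/s, so 1.0382237e-10 rad/s = 1.0382237e-10 / 0.017453293 = 5.9485838e-09 deg/s ≈ 5.949e-09 deg/s (4 s.f.).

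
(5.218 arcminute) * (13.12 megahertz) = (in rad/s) 1.991e+04. Check: 1 arcminute = 0.00029088821 rad, so 5.218 arcminute = 5.218 * 0.00029088821 = 0.0015178547 rad. 1 megahertz = 1000000 Hz, so 13.12 megahertz = 13.12 * 1000000 = 13120000 Hz. Combine: 0.0015178547 rad * 13120000 Hz = 19914.253 rad/s. Result: 19914.253 rad/s ≈ 1.991e+04 rad/s (4 s.f.).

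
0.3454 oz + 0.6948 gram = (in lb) 0.02312. Check: 1 oz = 0.028349523 kg, so 0.3454 oz = 0.3454 * 0.028349523 = 0.0097919253 kg. 1 gram = 0.001 kg, so 0.6948 gram = 0.6948 * 0.001 = 0.0006948 kg. Sum: 0.0097919253 + 0.0006948 = 0.010486725 kg. 1 lb = 0.45359237 kg, so 0.010486725 kg = 0.010486725 / 0.45359237 = 0.023119272 lb ≈ 0.02312 lb (4 s.f.).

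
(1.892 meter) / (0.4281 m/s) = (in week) 7.307e-06. Check: 1.892 meter = 1.892 m. 0.4281 m/s is already in m/s. Combine: 1.892 m / 0.4281 m/s = 4.4195281 s. 1 week = 604800 s, so 4.4195281 s = 4.4195281 / 604800 = 7.3074209e-06 week ≈ 7.307e-06 week (4 s.f.).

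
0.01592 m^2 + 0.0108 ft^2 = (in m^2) 0.01692. Check: 0.01592 m^2 is already in m^2. 1 ft^2 = 0.09290304 m^2, so 0.0108 ft^2 = 0.0108 * 0.09290304 = 0.0010033528 m^2. Sum: 0.01592 + 0.0010033528 = 0.016923353 m^2. Result: 0.016923353 m^2 ≈ 0.01692 m^2 (4 s.f.).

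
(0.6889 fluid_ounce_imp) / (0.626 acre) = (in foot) 1 fluid_ounce_imp = 2.8413063e-05 m^3, so 0.6889 fluid_ounce_imp = 0.6889 * 2.8413063e-05 = 1.9573759e-05 m^3. 1 acre = 4046.8564 m^2, so 0.626 acre = 0.626 * 4046.8564 = 2533.3321 m^2. Combine: 1.9573759e-05 m^3 / 2533.3321 m^2 = 7.7264874e-09 m. 1 foot = 0.3048 m, so 7.7264874e-09 m = 7.7264874e-09 / 0.3048 = 2.5349368e-08 foot ≈ 2.535e-08 foot (4 s.f.). Final answer: 2.535e-08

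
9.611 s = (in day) 1 day = 86400 s, so 9.611 s = 9.611 / 86400 = 0.00011123843 day ≈ 0.0001112 day (4 s.f.). Final answer: 0.0001112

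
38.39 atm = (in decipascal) 1 atm = 101325 Pa, so 38.39 atm = 38.39 * 101325 = 3889866.8 Pa. 1 decipascal = 0.1 Pa, so 3889866.8 Pa = 3889866.8 / 0.1 = 38898668 decipascal ≈ 3.89e+07 decipascal (4 s.f.). Final answer: 3.89e+07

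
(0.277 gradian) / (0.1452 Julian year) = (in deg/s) 1 gradian = 0.015707963 rad, so 0.277 gradian = 0.277 * 0.015707963 = 0.0043511058 rad. 1 Julian year = 31557600 s, so 0.1452 Julian year = 0.1452 * 31557600 = 4582163.5 s. Combine: 0.0043511058 rad / 4582163.5 s = 9.4957454e-10 rad/s. 1 deg/s = 0.017453293 rad/s, so 9.4957454e-10 rad/s = 9.4957454e-10 / 0.017453293 = 5.4406614e-08 deg/s ≈ 5.441e-08 deg/s (4 s.f.). Final answer: 5.441e-08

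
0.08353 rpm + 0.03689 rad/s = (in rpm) 1 rpm = 0.10471976 rad/s, so 0.08353 rpm = 0.08353 * 0.10471976 = 0.0087472411 rad/s. 0.03689 rad/s is already in rad/s. Sum: 0.0087472411 + 0.03689 = 0.045637241 rad/s. 1 rpm = 0.10471976 rad/s, so 0.045637241 rad/s = 0.045637241 / 0.10471976 = 0.43580355 rpm ≈ 0.4358 rpm (4 s.f.). Final answer: 0.4358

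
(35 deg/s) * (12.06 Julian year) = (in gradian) 1.48e+10. Check: 1 deg/s = 0.017453293 rad/s, so 35 deg/s = 35 * 0.017453293 = 0.61086524 rad/s. 1 Julian year = 31557600 s, so 12.06 Julian year = 12.06 * 31557600 = 3.8058466e+08 s. Combine: 0.61086524 rad/s * 3.8058466e+08 s = 2.3248594e+08 rad. 1 gradian = 0.015707963 rad, so 2.3248594e+08 rad = 2.3248594e+08 / 0.015707963 = 1.4800514e+10 gradian ≈ 1.48e+10 gradian (4 s.f.).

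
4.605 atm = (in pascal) 4.666e+05. Check: 1 atm = 101325 Pa, so 4.605 atm = 4.605 * 101325 = 466601.63 Pa. 466601.63 Pa = 466601.63 pascal ≈ 4.666e+05 pascal (4 s.f.).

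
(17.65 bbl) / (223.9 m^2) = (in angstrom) 1 bbl = 0.15898729 m^3, so 17.65 bbl = 17.65 * 0.15898729 = 2.8061258 m^3. 223.9 m^2 is already in m^2. Combine: 2.8061258 m^3 / 223.9 m^2 = 0.012532942 m. 1 angstrom = 1e-10 m, so 0.012532942 m = 0.012532942 / 1e-10 = 1.2532942e+08 angstrom ≈ 1.253e+08 angstrom (4 s.f.). Final answer: 1.253e+08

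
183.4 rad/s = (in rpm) 1751. Check: 1 rpm = 0.10471976 rad/s, so 183.4 rad/s = 183.4 / 0.10471976 = 1751.341 rpm ≈ 1751 rpm (4 s.f.).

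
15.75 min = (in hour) 1 min = 60 s, so 15.75 min = 15.75 * 60 = 945 s. 1 hour = 3600 s, so 945 s = 945 / 3600 = 0.2625 hour. Final answer: 0.2625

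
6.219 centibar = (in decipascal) 6.219e+04. Check: 1 centibar = 1000 Pa, so 6.219 centibar = 6.219 * 1000 = 6219 Pa. 1 decipascal = 0.1 Pa, so 6219 Pa = 6219 / 0.1 = 62190 decipascal ≈ 6.219e+04 decipascal (4 s.f.).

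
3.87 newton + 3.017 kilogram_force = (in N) 3.87 newton = 3.87 N. 1 kilogram_force = 9.80665 N, so 3.017 kilogram_force = 3.017 * 9.80665 = 29.586663 N. Sum: 3.87 + 29.586663 = 33.456663 N. Result: 33.456663 N ≈ 33.46 N (4 s.f.). Final answer: 33.46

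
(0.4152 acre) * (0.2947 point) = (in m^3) 0.1747. Check: 1 acre = 4046.8564 m^2, so 0.4152 acre = 0.4152 * 4046.8564 = 1680.2548 m^2. 1 point = 0.00035277778 m, so 0.2947 point = 0.2947 * 0.00035277778 = 0.00010396361 m. Combine: 1680.2548 m^2 * 0.00010396361 m = 0.17468536 m^3. Result: 0.17468536 m^3 ≈ 0.1747 m^3 (4 s.f.).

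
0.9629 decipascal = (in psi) 1 decipascal = 0.1 Pa, so 0.9629 decipascal = 0.9629 * 0.1 = 0.09629 Pa. 1 psi = 6894.7573 Pa, so 0.09629 Pa = 0.09629 / 6894.7573 = 1.3965684e-05 psi ≈ 1.397e-05 psi (4 s.f.). Final answer: 1.397e-05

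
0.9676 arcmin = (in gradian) 0.01792. Check: 1 arcmin = 0.00029088821 rad, so 0.9676 arcmin = 0.9676 * 0.00029088821 = 0.00028146343 rad. 1 gradian = 0.015707963 rad, so 0.00028146343 rad = 0.00028146343 / 0.015707963 = 0.017918519 gradian ≈ 0.01792 gradian (4 s.f.).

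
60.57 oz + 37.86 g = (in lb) 1 oz = 0.028349523 kg, so 60.57 oz = 60.57 * 0.028349523 = 1.7171306 kg. 1 g = 0.001 kg, so 37.86 g = 37.86 * 0.001 = 0.03786 kg. Sum: 1.7171306 + 0.03786 = 1.7549906 kg. 1 lb = 0.45359237 kg, so 1.7549906 kg = 1.7549906 / 0.45359237 = 3.869092 lb ≈ 3.869 lb (4 s.f.). Final answer: 3.869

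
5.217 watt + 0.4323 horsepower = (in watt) 327.6. Check: 5.217 watt = 5.217 W. 1 horsepower = 745.69987 W, so 0.4323 horsepower = 0.4323 * 745.69987 = 322.36605 W. Sum: 5.217 + 322.36605 = 327.58305 W. 327.58305 W = 327.58305 watt ≈ 327.6 watt (4 s.f.).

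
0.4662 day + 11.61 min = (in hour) 1 day = 86400 s, so 0.4662 day = 0.4662 * 86400 = 40279.68 s. 1 min = 60 s, so 11.61 min = 11.61 * 60 = 696.6 s. Sum: 40279.68 + 696.6 = 40976.28 s. 1 hour = 3600 s, so 40976.28 s = 40976.28 / 3600 = 11.3823 hour ≈ 11.38 hour (4 s.f.). Final answer: 11.38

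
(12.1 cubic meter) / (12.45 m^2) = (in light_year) 12.1 cubic meter = 12.1 m^3. 12.45 m^2 is already in m^2. Combine: 12.1 m^3 / 12.45 m^2 = 0.97188755 m. 1 light_year = 9.4607305e+15 m, so 0.97188755 m = 0.97188755 / 9.4607305e+15 = 1.027286e-16 light_year ≈ 1.027e-16 light_year (4 s.f.). Final answer: 1.027e-16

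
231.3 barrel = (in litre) 1 barrel = 0.15898729 m^3, so 231.3 barrel = 231.3 * 0.15898729 = 36.773761 m^3. 1 litre = 0.001 m^3, so 36.773761 m^3 = 36.773761 / 0.001 = 36773.761 litre ≈ 3.677e+04 litre (4 s.f.). Final answer: 3.677e+04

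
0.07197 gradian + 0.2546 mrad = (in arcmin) 1 gradian = 0.015707963 rad, so 0.07197 gradian = 0.07197 * 0.015707963 = 0.0011305021 rad. 1 mrad = 0.001 rad, so 0.2546 mrad = 0.2546 * 0.001 = 0.0002546 rad. Sum: 0.0011305021 + 0.0002546 = 0.0013851021 rad. 1 arcmin = 0.00029088821 rad, so 0.0013851021 rad = 0.0013851021 / 0.00029088821 = 4.7616303 arcmin ≈ 4.762 arcmin (4 s.f.). Final answer: 4.762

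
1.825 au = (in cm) 1 au = 1.4959787e+11 m, so 1.825 au = 1.825 * 1.4959787e+11 = 2.7301611e+11 m. 1 cm = 0.01 m, so 2.7301611e+11 m = 2.7301611e+11 / 0.01 = 2.7301611e+13 cm ≈ 2.73e+13 cm (4 s.f.). Final answer: 2.73e+13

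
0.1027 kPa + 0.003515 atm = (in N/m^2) 1 kPa = 1000 Pa, so 0.1027 kPa = 0.1027 * 1000 = 102.7 Pa. 1 atm = 101325 Pa, so 0.003515 atm = 0.003515 * 101325 = 356.15738 Pa. Sum: 102.7 + 356.15738 = 458.85737 Pa. 458.85737 Pa = 458.85737 N/m^2 ≈ 458.9 N/m^2 (4 s.f.). Final answer: 458.9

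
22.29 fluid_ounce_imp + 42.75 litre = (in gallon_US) 11.46. Check: 1 fluid_ounce_imp = 2.8413063e-05 m^3, so 22.29 fluid_ounce_imp = 22.29 * 2.8413063e-05 = 0.00063332716 m^3. 1 litre = 0.001 m^3, so 42.75 litre = 42.75 * 0.001 = 0.04275 m^3. Sum: 0.00063332716 + 0.04275 = 0.043383327 m^3. 1 gallon_US = 0.0037854118 m^3, so 0.043383327 m^3 = 0.043383327 / 0.0037854118 = 11.460663 gallon_US ≈ 11.46 gallon_US (4 s.f.).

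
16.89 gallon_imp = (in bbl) 0.483. Check: 1 gallon_imp = 0.00454609 m^3, so 16.89 gallon_imp = 16.89 * 0.00454609 = 0.07678346 m^3. 1 bbl = 0.15898729 m^3, so 0.07678346 m^3 = 0.07678346 / 0.15898729 = 0.48295343 bbl ≈ 0.483 bbl (4 s.f.).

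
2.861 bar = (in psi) 1 bar = 100000 Pa, so 2.861 bar = 2.861 * 100000 = 286100 Pa. 1 psi = 6894.7573 Pa, so 286100 Pa = 286100 / 6894.7573 = 41.495297 psi ≈ 41.5 psi (4 s.f.). Final answer: 41.5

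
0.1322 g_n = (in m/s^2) 1.296. Check: 1 g_n = 9.80665 m/s^2, so 0.1322 g_n = 0.1322 * 9.80665 = 1.2964391 m/s^2. Result: 1.2964391 m/s^2 ≈ 1.296 m/s^2 (4 s.f.).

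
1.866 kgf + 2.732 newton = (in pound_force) 1 kgf = 9.80665 N, so 1.866 kgf = 1.866 * 9.80665 = 18.299209 N. 2.732 newton = 2.732 N. Sum: 18.299209 + 2.732 = 21.031209 N. 1 pound_force = 4.4482216 N, so 21.031209 N = 21.031209 / 4.4482216 = 4.7280038 pound_force ≈ 4.728 pound_force (4 s.f.). Final answer: 4.728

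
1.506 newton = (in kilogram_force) 0.1536. Check: 1.506 newton = 1.506 N. 1 kilogram_force = 9.80665 N, so 1.506 N = 1.506 / 9.80665 = 0.15356926 kilogram_force ≈ 0.1536 kilogram_force (4 s.f.).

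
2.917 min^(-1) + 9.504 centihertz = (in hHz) 1 min^(-1) = 0.016666667 Hz, so 2.917 min^(-1) = 2.917 * 0.016666667 = 0.048616667 Hz. 1 centihertz = 0.01 Hz, so 9.504 centihertz = 9.504 * 0.01 = 0.09504 Hz. Sum: 0.048616667 + 0.09504 = 0.14365667 Hz. 1 hHz = 100 Hz, so 0.14365667 Hz = 0.14365667 / 100 = 0.0014365667 hHz ≈ 0.001437 hHz (4 s.f.). Final answer: 0.001437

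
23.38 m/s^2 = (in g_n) 1 g_n = 9.80665 m/s^2, so 23.38 m/s^2 = 23.38 / 9.80665 = 2.3840965 g_n ≈ 2.384 g_n (4 s.f.). Final answer: 2.384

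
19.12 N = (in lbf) 1 lbf = 4.4482216 N, so 19.12 N = 19.12 / 4.4482216 = 4.298347 lbf ≈ 4.298 lbf (4 s.f.). Final answer: 4.298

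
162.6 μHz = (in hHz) 1.626e-06. Check: 1 μHz = 1e-06 Hz, so 162.6 μHz = 162.6 * 1e-06 = 0.0001626 Hz. 1 hHz = 100 Hz, so 0.0001626 Hz = 0.0001626 / 100 = 1.626e-06 hHz.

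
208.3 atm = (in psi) 1 atm = 101325 Pa, so 208.3 atm = 208.3 * 101325 = 21105998 Pa. 1 psi = 6894.7573 Pa, so 21105998 Pa = 21105998 / 6894.7573 = 3061.1661 psi ≈ 3061 psi (4 s.f.). Final answer: 3061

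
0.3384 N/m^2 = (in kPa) 0.0003384. Check: 0.3384 N/m^2 = 0.3384 Pa. 1 kPa = 1000 Pa, so 0.3384 Pa = 0.3384 / 1000 = 0.0003384 kPa.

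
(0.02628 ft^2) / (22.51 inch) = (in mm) 4.27. Check: 1 ft^2 = 0.09290304 m^2, so 0.02628 ft^2 = 0.02628 * 0.09290304 = 0.0024414919 m^2. 1 inch = 0.0254 m, so 22.51 inch = 22.51 * 0.0254 = 0.571754 m. Combine: 0.0024414919 m^2 / 0.571754 m = 0.0042701789 m. 1 mm = 0.001 m, so 0.0042701789 m = 0.0042701789 / 0.001 = 4.2701789 mm ≈ 4.27 mm (4 s.f.).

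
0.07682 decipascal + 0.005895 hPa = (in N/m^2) 1 decipascal = 0.1 Pa, so 0.07682 decipascal = 0.07682 * 0.1 = 0.007682 Pa. 1 hPa = 100 Pa, so 0.005895 hPa = 0.005895 * 100 = 0.5895 Pa. Sum: 0.007682 + 0.5895 = 0.597182 Pa. 0.597182 Pa = 0.597182 N/m^2 ≈ 0.5972 N/m^2 (4 s.f.). Final answer: 0.5972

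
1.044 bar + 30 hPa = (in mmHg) 1 bar = 100000 Pa, so 1.044 bar = 1.044 * 100000 = 104400 Pa. 1 hPa = 100 Pa, so 30 hPa = 30 * 100 = 3000 Pa. Sum: 104400 + 3000 = 107400 Pa. 1 mmHg = 133.32237 Pa, so 107400 Pa = 107400 / 133.32237 = 805.56625 mmHg ≈ 805.6 mmHg (4 s.f.). Final answer: 805.6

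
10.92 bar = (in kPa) 1092. Check: 1 bar = 100000 Pa, so 10.92 bar = 10.92 * 100000 = 1092000 Pa. 1 kPa = 1000 Pa, so 1092000 Pa = 1092000 / 1000 = 1092 kPa.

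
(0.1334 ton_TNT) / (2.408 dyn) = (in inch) 9.126e+14. Check: 1 ton_TNT = 4.184e+09 J, so 0.1334 ton_TNT = 0.1334 * 4.184e+09 = 5.581456e+08 J. 1 dyn = 1e-05 N, so 2.408 dyn = 2.408 * 1e-05 = 2.408e-05 N. Combine: 5.581456e+08 J / 2.408e-05 N = 2.3178804e+13 m. 1 inch = 0.0254 m, so 2.3178804e+13 m = 2.3178804e+13 / 0.0254 = 9.1255134e+14 inch ≈ 9.126e+14 inch (4 s.f.).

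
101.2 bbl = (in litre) 1 bbl = 0.15898729 m^3, so 101.2 bbl = 101.2 * 0.15898729 = 16.089514 m^3. 1 litre = 0.001 m^3, so 16.089514 m^3 = 16.089514 / 0.001 = 16089.514 litre ≈ 1.609e+04 litre (4 s.f.). Final answer: 1.609e+04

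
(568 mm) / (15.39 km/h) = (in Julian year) 4.21e-09. Check: 1 mm = 0.001 m, so 568 mm = 568 * 0.001 = 0.568 m. 1 km/h = 0.27777778 m/s, so 15.39 km/h = 15.39 * 0.27777778 = 4.275 m/s. Combine: 0.568 m / 4.275 m/s = 0.1328655 s. 1 Julian year = 31557600 s, so 0.1328655 s = 0.1328655 / 31557600 = 4.2102535e-09 Julian year ≈ 4.21e-09 Julian year (4 s.f.).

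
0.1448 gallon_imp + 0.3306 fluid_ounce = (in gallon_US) 0.1765. Check: 1 gallon_imp = 0.00454609 m^3, so 0.1448 gallon_imp = 0.1448 * 0.00454609 = 0.00065827383 m^3. 1 fluid_ounce = 2.957353e-05 m^3, so 0.3306 fluid_ounce = 0.3306 * 2.957353e-05 = 9.7770089e-06 m^3. Sum: 0.00065827383 + 9.7770089e-06 = 0.00066805084 m^3. 1 gallon_US = 0.0037854118 m^3, so 0.00066805084 m^3 = 0.00066805084 / 0.0037854118 = 0.17648036 gallon_US ≈ 0.1765 gallon_US (4 s.f.).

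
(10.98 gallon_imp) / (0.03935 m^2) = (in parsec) 1 gallon_imp = 0.00454609 m^3, so 10.98 gallon_imp = 10.98 * 0.00454609 = 0.049916068 m^3. 0.03935 m^2 is already in m^2. Combine: 0.049916068 m^3 / 0.03935 m^2 = 1.2685151 m. 1 parsec = 3.0856776e+16 m, so 1.2685151 m = 1.2685151 / 3.0856776e+16 = 4.1109774e-17 parsec ≈ 4.111e-17 parsec (4 s.f.). Final answer: 4.111e-17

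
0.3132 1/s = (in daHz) 0.03132. Check: 0.3132 1/s = 0.3132 Hz. 1 daHz = 10 Hz, so 0.3132 Hz = 0.3132 / 10 = 0.03132 daHz.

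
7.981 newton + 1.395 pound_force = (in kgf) 7.981 newton = 7.981 N. 1 pound_force = 4.4482216 N, so 1.395 pound_force = 1.395 * 4.4482216 = 6.2052692 N. Sum: 7.981 + 6.2052692 = 14.186269 N. 1 kgf = 9.80665 N, so 14.186269 N = 14.186269 / 9.80665 = 1.4465969 kgf ≈ 1.447 kgf (4 s.f.). Final answer: 1.447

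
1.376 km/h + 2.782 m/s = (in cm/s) 1 km/h = 0.27777778 m/s, so 1.376 km/h = 1.376 * 0.27777778 = 0.38222222 m/s. 2.782 m/s is already in m/s. Sum: 0.38222222 + 2.782 = 3.1642222 m/s. 1 cm/s = 0.01 m/s, so 3.1642222 m/s = 3.1642222 / 0.01 = 316.42222 cm/s ≈ 316.4 cm/s (4 s.f.). Final answer: 316.4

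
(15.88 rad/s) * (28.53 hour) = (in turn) 2.596e+05. Check: 15.88 rad/s is already in rad/s. 1 hour = 3600 s, so 28.53 hour = 28.53 * 3600 = 102708 s. Combine: 15.88 rad/s * 102708 s = 1631003 rad. 1 turn = 6.2831853 rad, so 1631003 rad = 1631003 / 6.2831853 = 259582.2 turn ≈ 2.596e+05 turn (4 s.f.).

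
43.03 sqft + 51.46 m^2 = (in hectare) 1 sqft = 0.09290304 m^2, so 43.03 sqft = 43.03 * 0.09290304 = 3.9976178 m^2. 51.46 m^2 is already in m^2. Sum: 3.9976178 + 51.46 = 55.457618 m^2. 1 hectare = 10000 m^2, so 55.457618 m^2 = 55.457618 / 10000 = 0.0055457618 hectare ≈ 0.005546 hectare (4 s.f.). Final answer: 0.005546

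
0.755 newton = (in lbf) 0.755 newton = 0.755 N. 1 lbf = 4.4482216 N, so 0.755 N = 0.755 / 4.4482216 = 0.16973075 lbf ≈ 0.1697 lbf (4 s.f.). Final answer: 0.1697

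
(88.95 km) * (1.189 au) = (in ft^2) 1.703e+17. Check: 1 km = 1000 m, so 88.95 km = 88.95 * 1000 = 88950 m. 1 au = 1.4959787e+11 m, so 1.189 au = 1.189 * 1.4959787e+11 = 1.7787187e+11 m. Combine: 88950 m * 1.7787187e+11 m = 1.5821703e+16 m^2. 1 ft^2 = 0.09290304 m^2, so 1.5821703e+16 m^2 = 1.5821703e+16 / 0.09290304 = 1.7030339e+17 ft^2 ≈ 1.703e+17 ft^2 (4 s.f.).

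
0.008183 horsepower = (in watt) 6.102. Check: 1 horsepower = 745.69987 W, so 0.008183 horsepower = 0.008183 * 745.69987 = 6.102062 W. 6.102062 W = 6.102062 watt ≈ 6.102 watt (4 s.f.).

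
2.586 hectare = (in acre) 1 hectare = 10000 m^2, so 2.586 hectare = 2.586 * 10000 = 25860 m^2. 1 acre = 4046.8564 m^2, so 25860 m^2 = 25860 / 4046.8564 = 6.3901452 acre ≈ 6.39 acre (4 s.f.). Final answer: 6.39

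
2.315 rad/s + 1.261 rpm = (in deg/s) 2.315 rad/s is already in rad/s. 1 rpm = 0.10471976 rad/s, so 1.261 rpm = 1.261 * 0.10471976 = 0.13205161 rad/s. Sum: 2.315 + 0.13205161 = 2.4470516 rad/s. 1 deg/s = 0.017453293 rad/s, so 2.4470516 rad/s = 2.4470516 / 0.017453293 = 140.20573 deg/s ≈ 140.2 deg/s (4 s.f.). Final answer: 140.2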